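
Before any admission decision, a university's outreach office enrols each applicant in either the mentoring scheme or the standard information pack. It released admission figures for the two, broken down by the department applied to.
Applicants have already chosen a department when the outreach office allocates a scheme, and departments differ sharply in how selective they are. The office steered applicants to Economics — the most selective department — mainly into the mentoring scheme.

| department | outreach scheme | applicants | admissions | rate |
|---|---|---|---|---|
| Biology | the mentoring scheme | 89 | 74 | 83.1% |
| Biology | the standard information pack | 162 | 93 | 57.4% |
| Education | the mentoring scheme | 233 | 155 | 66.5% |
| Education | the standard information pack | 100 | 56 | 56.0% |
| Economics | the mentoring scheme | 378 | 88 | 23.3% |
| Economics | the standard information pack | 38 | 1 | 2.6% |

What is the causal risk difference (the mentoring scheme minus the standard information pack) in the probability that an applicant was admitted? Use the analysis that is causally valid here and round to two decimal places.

The stratified and pooled comparisons disagree (the mentoring scheme wins within each department; the standard information pack wins overall), so the answer turns on the causal role of department.
The imbalance in department arose from how applicants were allocated, not from anything the outreach scheme did; and department independently affects the outcome. The pooled gap is confounded — condition on department.
Adjusting over the population distribution of department: 0.251·(0.831−0.574) + 0.333·(0.665−0.560) + 0.416·(0.233−0.026) = +0.186.

+0.19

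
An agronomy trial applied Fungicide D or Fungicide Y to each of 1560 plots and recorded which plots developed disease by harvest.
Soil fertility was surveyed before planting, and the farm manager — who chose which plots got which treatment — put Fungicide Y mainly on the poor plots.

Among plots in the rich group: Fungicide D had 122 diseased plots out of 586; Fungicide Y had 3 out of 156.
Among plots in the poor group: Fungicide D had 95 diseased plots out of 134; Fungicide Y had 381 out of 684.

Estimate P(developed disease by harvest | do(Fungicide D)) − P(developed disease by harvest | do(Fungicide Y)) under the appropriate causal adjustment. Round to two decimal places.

+0.17

Soil fertility is set before the fungicide has any effect — it is not caused by the fungicide — and it independently drives the outcome. That makes it a confounder, so the causal comparison is within soil fertility levels.
Adjusting over the population distribution of soil fertility: 0.476·(0.208−0.019) + 0.524·(0.709−0.557) = +0.170.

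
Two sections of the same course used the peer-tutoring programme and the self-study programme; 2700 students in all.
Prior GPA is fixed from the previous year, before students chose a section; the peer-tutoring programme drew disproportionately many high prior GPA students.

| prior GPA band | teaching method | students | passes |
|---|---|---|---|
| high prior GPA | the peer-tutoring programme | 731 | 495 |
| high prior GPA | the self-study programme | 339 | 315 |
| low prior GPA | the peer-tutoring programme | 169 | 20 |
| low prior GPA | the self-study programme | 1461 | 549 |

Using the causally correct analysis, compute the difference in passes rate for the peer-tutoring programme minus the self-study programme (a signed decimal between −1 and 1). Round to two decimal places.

Prior GPA band differs across teaching methods for reasons unrelated to any effect of the teaching method itself, and it separately predicts the outcome — a classic confounder. We must compare within prior GPA band levels.
Adjusting over the population distribution of prior GPA band: 0.396·(0.677−0.929) + 0.604·(0.118−0.376) = -0.255.

-0.26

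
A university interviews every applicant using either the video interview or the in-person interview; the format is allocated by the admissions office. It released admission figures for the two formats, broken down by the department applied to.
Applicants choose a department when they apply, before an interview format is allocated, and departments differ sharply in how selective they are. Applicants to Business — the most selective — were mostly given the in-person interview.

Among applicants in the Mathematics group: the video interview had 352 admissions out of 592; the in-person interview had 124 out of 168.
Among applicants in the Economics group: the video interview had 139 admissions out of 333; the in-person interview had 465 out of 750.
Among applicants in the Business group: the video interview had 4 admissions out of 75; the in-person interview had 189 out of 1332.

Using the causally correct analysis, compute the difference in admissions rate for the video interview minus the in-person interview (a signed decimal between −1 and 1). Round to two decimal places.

the in-person interview is higher inside every department stratum but the video interview is higher in aggregate. Whether to stratify depends on how department relates to the interview format.
Since department is a pre-existing factor (not a product of the interview format) and it affects the outcome on its own, it is a confounder. The stratified rates, not the pooled rate, identify the causal effect.
Adjusting over the population distribution of department: 0.234·(0.595−0.738) + 0.333·(0.417−0.620) + 0.433·(0.053−0.142) = -0.139.

-0.14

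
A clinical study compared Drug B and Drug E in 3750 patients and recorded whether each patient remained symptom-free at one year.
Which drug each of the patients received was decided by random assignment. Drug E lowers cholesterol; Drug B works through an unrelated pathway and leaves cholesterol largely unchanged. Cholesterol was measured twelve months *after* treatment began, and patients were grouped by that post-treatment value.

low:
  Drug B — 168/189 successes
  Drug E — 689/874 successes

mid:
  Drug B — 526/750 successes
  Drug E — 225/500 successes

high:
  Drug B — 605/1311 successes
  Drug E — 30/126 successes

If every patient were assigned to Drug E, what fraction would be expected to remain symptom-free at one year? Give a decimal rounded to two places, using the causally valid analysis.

The cholesterol-specific comparison favours Drug B throughout, but the pooled figures favour Drug E. The question is whether to condition on cholesterol.
Cholesterol is recorded after the drug and is itself shifted by it — it sits on the causal path from drug to outcome. Conditioning on a mediator would strip out part of the effect we want; the pooled comparison gives the total causal effect.
So P(outcome | do(Drug E)) is just the pooled rate for Drug E: 944/1500 = 0.629.

0.63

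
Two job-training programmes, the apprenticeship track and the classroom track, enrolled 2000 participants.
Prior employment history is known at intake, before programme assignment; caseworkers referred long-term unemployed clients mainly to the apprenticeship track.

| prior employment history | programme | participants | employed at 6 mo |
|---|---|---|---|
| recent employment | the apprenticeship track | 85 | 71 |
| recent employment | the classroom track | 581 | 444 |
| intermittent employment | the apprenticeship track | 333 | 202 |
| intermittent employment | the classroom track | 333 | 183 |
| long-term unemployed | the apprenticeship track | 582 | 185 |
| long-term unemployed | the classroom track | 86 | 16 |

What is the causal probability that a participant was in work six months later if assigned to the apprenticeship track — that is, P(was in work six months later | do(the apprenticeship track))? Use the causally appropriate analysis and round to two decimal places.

0.59

The stratified and pooled comparisons disagree (the apprenticeship track wins within each prior employment history; the classroom track wins overall), so the answer turns on the causal role of prior employment history.
Prior employment history is set before the programme has any effect — it is not caused by the programme — and it independently drives the outcome. That makes it a confounder, so the causal comparison is within prior employment history levels.
Standardising the apprenticeship track to the population prior employment history mix: 0.333·71/85 + 0.333·202/333 + 0.334·185/582 = 0.586.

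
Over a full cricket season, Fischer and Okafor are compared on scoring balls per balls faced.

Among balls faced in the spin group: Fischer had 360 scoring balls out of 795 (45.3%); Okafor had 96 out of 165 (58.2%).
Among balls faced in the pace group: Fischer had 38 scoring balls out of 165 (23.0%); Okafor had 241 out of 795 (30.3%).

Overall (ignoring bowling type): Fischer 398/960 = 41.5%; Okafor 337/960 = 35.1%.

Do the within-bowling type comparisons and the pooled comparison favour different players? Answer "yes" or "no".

Within each bowling type level (spin 45.3% vs 58.2%; pace 23.0% vs 30.3%), Okafor has the higher rate every time. Pooled: 41.5% vs 35.1% — Fischer has the higher rate overall. The two comparisons disagree.

yes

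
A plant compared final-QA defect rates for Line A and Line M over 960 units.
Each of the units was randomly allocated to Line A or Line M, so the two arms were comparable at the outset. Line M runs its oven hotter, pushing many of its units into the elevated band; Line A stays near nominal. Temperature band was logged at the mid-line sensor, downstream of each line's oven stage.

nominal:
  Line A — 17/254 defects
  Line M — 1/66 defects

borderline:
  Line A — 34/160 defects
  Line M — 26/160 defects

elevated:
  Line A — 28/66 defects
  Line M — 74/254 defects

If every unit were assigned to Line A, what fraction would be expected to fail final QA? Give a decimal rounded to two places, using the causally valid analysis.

The stratified and pooled comparisons disagree (Line M wins within each in-process temperature band; Line A wins overall), so the answer turns on the causal role of in-process temperature band.
Because the line influences in-process temperature band, in-process temperature band is a post-treatment mediator, not a confounder. Stratifying on it would bias the estimate; the causal effect is the crude pooled difference.
So P(outcome | do(Line A)) is just the pooled rate for Line A: 79/480 = 0.165.

0.16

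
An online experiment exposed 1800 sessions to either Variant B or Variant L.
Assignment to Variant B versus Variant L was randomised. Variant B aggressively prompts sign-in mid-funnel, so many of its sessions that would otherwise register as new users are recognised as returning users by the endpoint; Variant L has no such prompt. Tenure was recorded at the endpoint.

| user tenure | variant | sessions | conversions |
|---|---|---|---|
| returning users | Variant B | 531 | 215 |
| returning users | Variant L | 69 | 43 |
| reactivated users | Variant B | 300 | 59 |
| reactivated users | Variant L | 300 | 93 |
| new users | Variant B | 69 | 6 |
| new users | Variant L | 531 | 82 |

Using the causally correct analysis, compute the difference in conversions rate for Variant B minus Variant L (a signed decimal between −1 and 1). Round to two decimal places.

+0.07

Variant L is higher inside every user tenure stratum but Variant B is higher in aggregate. Whether to stratify depends on how user tenure relates to the variant.
User tenure lies on the pathway variant → user tenure → outcome, so adjusting for it blocks the indirect effect. For the total causal effect of variant, use the unadjusted pooled rates.
The causal difference is the pooled difference: 0.311 − 0.242 = +0.069.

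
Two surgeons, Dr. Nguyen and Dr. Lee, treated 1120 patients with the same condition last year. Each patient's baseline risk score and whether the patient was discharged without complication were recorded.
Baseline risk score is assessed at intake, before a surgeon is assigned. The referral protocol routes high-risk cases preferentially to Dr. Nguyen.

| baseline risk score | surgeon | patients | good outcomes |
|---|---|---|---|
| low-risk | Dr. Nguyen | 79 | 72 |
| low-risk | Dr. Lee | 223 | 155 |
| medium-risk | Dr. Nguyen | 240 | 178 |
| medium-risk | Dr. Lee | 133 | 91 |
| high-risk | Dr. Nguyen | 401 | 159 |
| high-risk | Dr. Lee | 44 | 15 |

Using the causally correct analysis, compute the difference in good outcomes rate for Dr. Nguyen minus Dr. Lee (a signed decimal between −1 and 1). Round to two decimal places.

Within every baseline risk score level Dr. Nguyen has the higher rate, yet pooled Dr. Lee does — Simpson's reversal.
Baseline risk score differs across surgeons for reasons unrelated to any effect of the surgeon itself, and it separately predicts the outcome — a classic confounder. We must compare within baseline risk score levels.
Adjusting over the population distribution of baseline risk score: 0.270·(0.911−0.695) + 0.333·(0.742−0.684) + 0.397·(0.397−0.341) = +0.100.

+0.10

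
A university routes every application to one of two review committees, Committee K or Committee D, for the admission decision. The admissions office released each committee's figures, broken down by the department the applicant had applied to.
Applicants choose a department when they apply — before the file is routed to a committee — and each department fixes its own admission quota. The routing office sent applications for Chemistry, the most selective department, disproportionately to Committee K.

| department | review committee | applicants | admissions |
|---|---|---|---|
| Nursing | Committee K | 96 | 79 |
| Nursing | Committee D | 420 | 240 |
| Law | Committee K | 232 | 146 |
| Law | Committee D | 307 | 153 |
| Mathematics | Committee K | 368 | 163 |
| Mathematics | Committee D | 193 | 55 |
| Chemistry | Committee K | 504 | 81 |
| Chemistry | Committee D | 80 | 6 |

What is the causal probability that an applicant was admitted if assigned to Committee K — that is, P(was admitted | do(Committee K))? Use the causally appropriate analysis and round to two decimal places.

0.50

Within every department level Committee K has the higher rate, yet pooled Committee D does — Simpson's reversal.
Nothing the review committee does changes department; the imbalance is an allocation artefact. With department also predicting the outcome, the pooled figure is confounded, and the within-stratum comparison is the causal one.
Standardising Committee K to the population department mix: 0.235·79/96 + 0.245·146/232 + 0.255·163/368 + 0.265·81/504 = 0.503.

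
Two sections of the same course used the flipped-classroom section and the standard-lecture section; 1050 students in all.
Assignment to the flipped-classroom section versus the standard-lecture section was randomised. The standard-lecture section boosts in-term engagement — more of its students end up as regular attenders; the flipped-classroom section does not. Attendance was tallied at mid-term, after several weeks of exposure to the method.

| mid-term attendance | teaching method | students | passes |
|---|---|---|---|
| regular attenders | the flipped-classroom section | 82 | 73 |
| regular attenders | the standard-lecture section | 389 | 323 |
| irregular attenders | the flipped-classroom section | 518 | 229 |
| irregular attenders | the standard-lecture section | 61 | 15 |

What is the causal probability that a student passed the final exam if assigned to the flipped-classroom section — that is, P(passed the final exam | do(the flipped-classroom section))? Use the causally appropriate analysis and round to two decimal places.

0.50

Within every mid-term attendance level the flipped-classroom section has the higher rate, yet pooled the standard-lecture section does — Simpson's reversal.
Mid-term attendance is recorded after the teaching method and is itself shifted by it — it sits on the causal path from teaching method to outcome. Conditioning on a mediator would strip out part of the effect we want; the pooled comparison gives the total causal effect.
So P(outcome | do(the flipped-classroom section)) is just the pooled rate for the flipped-classroom section: 302/600 = 0.503.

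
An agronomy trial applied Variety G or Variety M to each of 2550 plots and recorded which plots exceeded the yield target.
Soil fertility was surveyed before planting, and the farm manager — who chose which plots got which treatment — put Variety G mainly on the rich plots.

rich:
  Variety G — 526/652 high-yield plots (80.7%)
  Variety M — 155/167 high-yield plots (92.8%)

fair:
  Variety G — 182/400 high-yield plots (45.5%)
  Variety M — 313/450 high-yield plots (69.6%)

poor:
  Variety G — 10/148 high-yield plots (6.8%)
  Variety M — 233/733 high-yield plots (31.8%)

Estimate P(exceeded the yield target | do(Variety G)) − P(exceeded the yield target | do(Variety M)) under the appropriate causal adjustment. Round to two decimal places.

-0.21

The soil fertility-specific comparison favours Variety M throughout, but the pooled figures favour Variety G. The question is whether to condition on soil fertility.
Since soil fertility is a pre-existing factor (not a product of the variety) and it affects the outcome on its own, it is a confounder. The stratified rates, not the pooled rate, identify the causal effect.
Adjusting over the population distribution of soil fertility: 0.321·(0.807−0.928) + 0.333·(0.455−0.696) + 0.345·(0.068−0.318) = -0.206.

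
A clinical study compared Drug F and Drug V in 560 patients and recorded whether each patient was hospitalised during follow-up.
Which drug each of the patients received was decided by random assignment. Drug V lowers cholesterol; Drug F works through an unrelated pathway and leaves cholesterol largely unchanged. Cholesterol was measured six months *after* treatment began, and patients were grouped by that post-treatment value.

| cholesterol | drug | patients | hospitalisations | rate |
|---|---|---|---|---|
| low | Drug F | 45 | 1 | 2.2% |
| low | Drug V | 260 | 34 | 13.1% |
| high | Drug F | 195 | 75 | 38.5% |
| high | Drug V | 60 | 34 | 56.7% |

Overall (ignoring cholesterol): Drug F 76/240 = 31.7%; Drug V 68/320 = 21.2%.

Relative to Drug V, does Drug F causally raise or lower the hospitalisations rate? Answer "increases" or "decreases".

increases

The cholesterol-specific comparison favours Drug F throughout, but the pooled figures favour Drug V. The question is whether to condition on cholesterol.
Because the drug influences cholesterol, cholesterol is a post-treatment mediator, not a confounder. Stratifying on it would bias the estimate; the causal effect is the crude pooled difference.
Pooled: Drug F 31.7% vs Drug V 21.2%; Drug V is lower overall.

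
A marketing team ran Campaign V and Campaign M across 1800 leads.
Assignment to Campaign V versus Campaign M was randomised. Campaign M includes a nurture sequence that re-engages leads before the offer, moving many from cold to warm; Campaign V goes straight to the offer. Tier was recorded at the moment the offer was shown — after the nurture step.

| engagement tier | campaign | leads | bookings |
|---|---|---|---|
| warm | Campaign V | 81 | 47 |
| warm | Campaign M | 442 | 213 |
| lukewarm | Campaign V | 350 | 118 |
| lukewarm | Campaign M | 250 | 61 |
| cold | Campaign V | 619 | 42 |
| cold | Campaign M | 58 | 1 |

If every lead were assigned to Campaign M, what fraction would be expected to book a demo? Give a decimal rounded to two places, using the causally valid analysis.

0.37

Within every engagement tier level Campaign V has the higher rate, yet pooled Campaign M does — Simpson's reversal.
Engagement tier here is a post-treatment variable shaped by the campaign; conditioning on it would introduce bias rather than remove it. The overall comparison is the causal one.
So P(outcome | do(Campaign M)) is just the pooled rate for Campaign M: 275/750 = 0.367.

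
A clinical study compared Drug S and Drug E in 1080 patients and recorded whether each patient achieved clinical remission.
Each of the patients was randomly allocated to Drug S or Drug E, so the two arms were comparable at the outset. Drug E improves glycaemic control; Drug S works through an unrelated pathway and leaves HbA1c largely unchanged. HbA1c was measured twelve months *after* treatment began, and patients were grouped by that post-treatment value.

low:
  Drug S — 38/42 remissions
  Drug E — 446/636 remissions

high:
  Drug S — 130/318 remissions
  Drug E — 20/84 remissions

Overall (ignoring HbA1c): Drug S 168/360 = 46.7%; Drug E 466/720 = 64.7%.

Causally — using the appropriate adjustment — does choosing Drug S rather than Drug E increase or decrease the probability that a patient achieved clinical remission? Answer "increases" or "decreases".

Stratifying would compare drugs among patients the drugs themselves sorted into HbA1c groups — a form of selection on an intermediate. The unconditioned pooled rates give the total causal effect.
Pooled: Drug S 46.7% vs Drug E 64.7%; Drug E is higher overall.

decreases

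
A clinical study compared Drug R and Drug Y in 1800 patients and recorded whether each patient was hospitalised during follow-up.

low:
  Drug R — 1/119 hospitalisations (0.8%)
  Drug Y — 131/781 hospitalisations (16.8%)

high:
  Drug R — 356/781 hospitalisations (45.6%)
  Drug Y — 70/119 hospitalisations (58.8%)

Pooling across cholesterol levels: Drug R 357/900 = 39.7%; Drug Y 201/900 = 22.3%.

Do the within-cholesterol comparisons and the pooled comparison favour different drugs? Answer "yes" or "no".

Within each cholesterol level (low 0.8% vs 16.8%; high 45.6% vs 58.8%), Drug R has the lower rate every time. Pooled: 39.7% vs 22.3% — Drug Y has the lower rate overall. The two comparisons disagree.

yes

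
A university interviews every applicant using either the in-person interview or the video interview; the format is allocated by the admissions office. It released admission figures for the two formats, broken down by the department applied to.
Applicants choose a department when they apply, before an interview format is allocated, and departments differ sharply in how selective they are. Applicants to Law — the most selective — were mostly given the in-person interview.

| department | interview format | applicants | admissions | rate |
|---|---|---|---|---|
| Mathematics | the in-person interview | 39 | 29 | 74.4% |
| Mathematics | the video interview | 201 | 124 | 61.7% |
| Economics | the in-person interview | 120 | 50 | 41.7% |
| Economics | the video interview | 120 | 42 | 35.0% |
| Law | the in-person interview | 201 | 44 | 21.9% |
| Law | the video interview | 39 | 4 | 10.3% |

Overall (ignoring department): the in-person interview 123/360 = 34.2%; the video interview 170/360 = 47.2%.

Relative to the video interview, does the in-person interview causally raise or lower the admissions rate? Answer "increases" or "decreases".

increases

Within every department level the in-person interview has the higher rate, yet pooled the video interview does — Simpson's reversal.
Here department is a common cause — it drives both which interview format a case falls under and the outcome. The crude comparison mixes populations; the stratum-specific rates are the causally relevant ones.
Within each level — Mathematics: 74.4% vs 61.7%; Economics: 41.7% vs 35.0%; Law: 21.9% vs 10.3% — the in-person interview is higher every time.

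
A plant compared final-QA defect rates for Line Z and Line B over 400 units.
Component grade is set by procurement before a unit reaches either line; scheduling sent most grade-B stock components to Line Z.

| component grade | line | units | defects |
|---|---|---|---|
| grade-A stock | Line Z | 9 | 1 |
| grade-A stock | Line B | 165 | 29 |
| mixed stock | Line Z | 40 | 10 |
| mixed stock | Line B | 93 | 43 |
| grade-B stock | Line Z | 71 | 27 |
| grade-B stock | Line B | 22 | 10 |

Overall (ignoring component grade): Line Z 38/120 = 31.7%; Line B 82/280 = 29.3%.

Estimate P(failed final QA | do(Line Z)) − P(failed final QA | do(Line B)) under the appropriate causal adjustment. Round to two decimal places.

-0.12

The component grade-specific comparison favours Line Z throughout, but the pooled figures favour Line B. The question is whether to condition on component grade.
The imbalance in component grade arose from how units were allocated, not from anything the line did; and component grade independently affects the outcome. The pooled gap is confounded — condition on component grade.
Adjusting over the population distribution of component grade: 0.435·(0.111−0.176) + 0.333·(0.250−0.462) + 0.233·(0.380−0.455) = -0.116.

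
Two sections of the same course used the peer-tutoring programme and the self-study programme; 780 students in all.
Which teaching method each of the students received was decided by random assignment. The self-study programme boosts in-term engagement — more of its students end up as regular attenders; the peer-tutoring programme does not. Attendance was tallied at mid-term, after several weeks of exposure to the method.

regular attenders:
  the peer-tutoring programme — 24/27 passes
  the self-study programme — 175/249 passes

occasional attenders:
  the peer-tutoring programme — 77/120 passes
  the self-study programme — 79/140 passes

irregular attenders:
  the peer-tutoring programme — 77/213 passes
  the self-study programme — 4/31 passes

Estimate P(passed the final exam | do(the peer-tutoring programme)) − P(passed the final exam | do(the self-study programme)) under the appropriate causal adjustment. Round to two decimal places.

-0.12

The stratified and pooled comparisons disagree (the peer-tutoring programme wins within each mid-term attendance; the self-study programme wins overall), so the answer turns on the causal role of mid-term attendance.
Mid-term attendance here is a post-treatment variable shaped by the teaching method; conditioning on it would introduce bias rather than remove it. The overall comparison is the causal one.
The causal difference is the pooled difference: 0.494 − 0.614 = -0.120.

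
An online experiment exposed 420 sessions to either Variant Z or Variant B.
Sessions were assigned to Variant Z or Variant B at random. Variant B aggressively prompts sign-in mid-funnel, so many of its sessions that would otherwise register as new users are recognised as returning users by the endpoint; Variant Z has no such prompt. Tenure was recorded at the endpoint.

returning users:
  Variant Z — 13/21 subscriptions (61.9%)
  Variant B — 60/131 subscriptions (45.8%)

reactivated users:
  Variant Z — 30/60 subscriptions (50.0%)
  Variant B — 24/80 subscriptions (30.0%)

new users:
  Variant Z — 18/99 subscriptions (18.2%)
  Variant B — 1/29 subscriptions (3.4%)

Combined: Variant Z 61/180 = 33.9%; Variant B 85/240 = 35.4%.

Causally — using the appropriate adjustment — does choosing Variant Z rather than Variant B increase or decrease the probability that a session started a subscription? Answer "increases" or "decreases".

decreases

Variant Z is higher inside every user tenure stratum but Variant B is higher in aggregate. Whether to stratify depends on how user tenure relates to the variant.
Stratifying would compare variants among sessions the variants themselves sorted into user tenure groups — a form of selection on an intermediate. The unconditioned pooled rates give the total causal effect.
Pooled: Variant Z 33.9% vs Variant B 35.4%; Variant B is higher overall.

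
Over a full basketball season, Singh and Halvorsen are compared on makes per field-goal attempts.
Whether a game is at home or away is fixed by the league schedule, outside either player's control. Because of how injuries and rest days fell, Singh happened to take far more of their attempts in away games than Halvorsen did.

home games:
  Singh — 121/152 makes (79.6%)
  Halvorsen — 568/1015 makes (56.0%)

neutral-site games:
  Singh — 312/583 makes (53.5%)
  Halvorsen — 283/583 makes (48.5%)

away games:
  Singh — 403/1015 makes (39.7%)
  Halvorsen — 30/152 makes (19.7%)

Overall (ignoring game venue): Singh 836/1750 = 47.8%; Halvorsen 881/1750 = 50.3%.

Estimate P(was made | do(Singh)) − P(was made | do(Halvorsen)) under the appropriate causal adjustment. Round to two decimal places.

+0.16

The game venue-specific comparison favours Singh throughout, but the pooled figures favour Halvorsen. The question is whether to condition on game venue.
Here game venue is a common cause — it drives both which player a case falls under and the outcome. The crude comparison mixes populations; the stratum-specific rates are the causally relevant ones.
Adjusting over the population distribution of game venue: 0.333·(0.796−0.560) + 0.333·(0.535−0.485) + 0.333·(0.397−0.197) = +0.162.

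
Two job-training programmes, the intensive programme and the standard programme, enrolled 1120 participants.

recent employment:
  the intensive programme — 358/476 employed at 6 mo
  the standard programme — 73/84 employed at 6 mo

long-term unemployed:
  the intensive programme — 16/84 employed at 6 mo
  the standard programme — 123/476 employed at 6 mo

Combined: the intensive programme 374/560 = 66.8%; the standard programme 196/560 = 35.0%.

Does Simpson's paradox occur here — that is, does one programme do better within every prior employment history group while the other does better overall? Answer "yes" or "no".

Within each prior employment history level (recent employment 75.2% vs 86.9%; long-term unemployed 19.0% vs 25.8%), the standard programme has the higher rate every time. Pooled: 66.8% vs 35.0% — the intensive programme has the higher rate overall. The two comparisons disagree.

yes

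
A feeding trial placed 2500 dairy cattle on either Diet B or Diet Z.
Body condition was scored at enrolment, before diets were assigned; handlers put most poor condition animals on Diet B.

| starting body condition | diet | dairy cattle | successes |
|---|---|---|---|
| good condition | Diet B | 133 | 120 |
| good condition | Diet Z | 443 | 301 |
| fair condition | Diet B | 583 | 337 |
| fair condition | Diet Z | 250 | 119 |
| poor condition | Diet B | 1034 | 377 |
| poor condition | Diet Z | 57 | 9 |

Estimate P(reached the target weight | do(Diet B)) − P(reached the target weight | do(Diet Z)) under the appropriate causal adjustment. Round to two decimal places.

+0.18

The stratified and pooled comparisons disagree (Diet B wins within each starting body condition; Diet Z wins overall), so the answer turns on the causal role of starting body condition.
Since starting body condition is a pre-existing factor (not a product of the diet) and it affects the outcome on its own, it is a confounder. The stratified rates, not the pooled rate, identify the causal effect.
Adjusting over the population distribution of starting body condition: 0.230·(0.902−0.679) + 0.333·(0.578−0.476) + 0.436·(0.365−0.158) = +0.176.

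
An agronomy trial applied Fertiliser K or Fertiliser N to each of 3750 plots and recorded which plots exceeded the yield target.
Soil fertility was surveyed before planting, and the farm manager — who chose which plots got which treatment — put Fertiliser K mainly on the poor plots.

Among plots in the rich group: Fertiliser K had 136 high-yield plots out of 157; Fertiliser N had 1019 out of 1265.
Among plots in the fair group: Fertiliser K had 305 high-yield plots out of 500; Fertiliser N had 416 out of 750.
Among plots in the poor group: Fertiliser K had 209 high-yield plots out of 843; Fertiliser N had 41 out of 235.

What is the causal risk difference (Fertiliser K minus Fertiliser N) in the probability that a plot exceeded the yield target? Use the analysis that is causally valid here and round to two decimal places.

+0.06

The stratified and pooled comparisons disagree (Fertiliser K wins within each soil fertility; Fertiliser N wins overall), so the answer turns on the causal role of soil fertility.
The imbalance in soil fertility arose from how plots were allocated, not from anything the fertiliser did; and soil fertility independently affects the outcome. The pooled gap is confounded — condition on soil fertility.
Adjusting over the population distribution of soil fertility: 0.379·(0.866−0.806) + 0.333·(0.610−0.555) + 0.287·(0.248−0.174) = +0.063.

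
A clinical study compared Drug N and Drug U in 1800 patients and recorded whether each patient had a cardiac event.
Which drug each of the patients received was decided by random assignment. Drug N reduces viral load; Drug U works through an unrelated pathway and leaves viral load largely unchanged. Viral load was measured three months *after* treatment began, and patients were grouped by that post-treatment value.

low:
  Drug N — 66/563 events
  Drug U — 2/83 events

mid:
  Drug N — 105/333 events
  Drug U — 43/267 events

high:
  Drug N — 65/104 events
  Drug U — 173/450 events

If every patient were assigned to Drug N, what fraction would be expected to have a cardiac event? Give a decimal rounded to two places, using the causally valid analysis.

0.24

The viral load-specific comparison favours Drug U throughout, but the pooled figures favour Drug N. The question is whether to condition on viral load.
Viral load here is a post-treatment variable shaped by the drug; conditioning on it would introduce bias rather than remove it. The overall comparison is the causal one.
So P(outcome | do(Drug N)) is just the pooled rate for Drug N: 236/1000 = 0.236.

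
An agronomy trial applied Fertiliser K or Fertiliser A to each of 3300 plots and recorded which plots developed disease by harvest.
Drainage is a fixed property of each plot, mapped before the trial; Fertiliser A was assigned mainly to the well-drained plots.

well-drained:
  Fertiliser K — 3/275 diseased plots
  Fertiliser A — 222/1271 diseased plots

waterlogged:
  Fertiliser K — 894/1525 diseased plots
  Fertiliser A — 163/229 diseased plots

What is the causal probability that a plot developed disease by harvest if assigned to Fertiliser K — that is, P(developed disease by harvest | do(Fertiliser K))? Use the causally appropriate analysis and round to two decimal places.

Here field drainage is a common cause — it drives both which fertiliser a case falls under and the outcome. The crude comparison mixes populations; the stratum-specific rates are the causally relevant ones.
Standardising Fertiliser K to the population field drainage mix: 0.468·3/275 + 0.532·894/1525 = 0.317.

0.32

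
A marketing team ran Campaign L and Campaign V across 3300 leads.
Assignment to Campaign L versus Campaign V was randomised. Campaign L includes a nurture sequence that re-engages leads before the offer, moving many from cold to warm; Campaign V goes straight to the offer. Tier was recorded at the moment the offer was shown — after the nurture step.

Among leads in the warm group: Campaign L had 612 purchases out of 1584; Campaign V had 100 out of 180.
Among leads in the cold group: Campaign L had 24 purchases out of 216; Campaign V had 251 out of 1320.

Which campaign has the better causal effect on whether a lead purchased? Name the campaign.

Campaign L

Campaign V is higher inside every engagement tier stratum but Campaign L is higher in aggregate. Whether to stratify depends on how engagement tier relates to the campaign.
The distribution of engagement tier is itself part of what the campaign does — it is an intermediate outcome. Holding it fixed would remove that part of the effect; the total effect is the pooled difference.
Pooled: Campaign L 35.3% vs Campaign V 23.4%; Campaign L is higher overall.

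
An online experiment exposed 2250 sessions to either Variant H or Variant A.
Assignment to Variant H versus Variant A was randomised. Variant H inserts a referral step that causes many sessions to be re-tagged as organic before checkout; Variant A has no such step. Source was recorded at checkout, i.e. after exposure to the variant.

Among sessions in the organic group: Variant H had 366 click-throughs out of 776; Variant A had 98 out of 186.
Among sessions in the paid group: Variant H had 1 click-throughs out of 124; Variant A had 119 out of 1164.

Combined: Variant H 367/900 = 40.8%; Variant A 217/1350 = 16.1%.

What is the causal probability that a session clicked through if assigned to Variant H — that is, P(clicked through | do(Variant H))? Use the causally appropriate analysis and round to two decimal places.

0.41

Within every traffic source level Variant A has the higher rate, yet pooled Variant H does — Simpson's reversal.
Traffic source here is a post-treatment variable shaped by the variant; conditioning on it would introduce bias rather than remove it. The overall comparison is the causal one.
So P(outcome | do(Variant H)) is just the pooled rate for Variant H: 367/900 = 0.408.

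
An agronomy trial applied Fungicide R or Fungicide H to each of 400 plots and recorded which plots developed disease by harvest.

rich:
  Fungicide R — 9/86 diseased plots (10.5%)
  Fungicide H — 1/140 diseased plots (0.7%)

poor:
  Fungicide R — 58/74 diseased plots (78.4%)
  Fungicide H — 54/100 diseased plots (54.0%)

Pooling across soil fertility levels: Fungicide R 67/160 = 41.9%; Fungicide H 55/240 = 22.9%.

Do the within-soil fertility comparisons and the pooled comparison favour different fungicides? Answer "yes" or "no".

no

Within each soil fertility level (rich 10.5% vs 0.7%; poor 78.4% vs 54.0%), Fungicide H has the lower rate every time. Pooled: 41.9% vs 22.9% — Fungicide H has the lower rate overall. They agree.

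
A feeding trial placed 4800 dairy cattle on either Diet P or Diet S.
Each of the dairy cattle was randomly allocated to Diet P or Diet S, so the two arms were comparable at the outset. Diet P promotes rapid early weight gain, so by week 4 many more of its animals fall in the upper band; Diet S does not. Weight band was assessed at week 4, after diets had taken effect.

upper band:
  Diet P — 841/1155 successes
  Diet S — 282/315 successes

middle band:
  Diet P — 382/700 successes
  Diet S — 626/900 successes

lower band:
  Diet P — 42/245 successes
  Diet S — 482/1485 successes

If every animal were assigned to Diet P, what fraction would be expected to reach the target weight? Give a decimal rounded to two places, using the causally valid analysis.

Diet S is higher inside every week-4 weight band stratum but Diet P is higher in aggregate. Whether to stratify depends on how week-4 weight band relates to the diet.
Because the diet influences week-4 weight band, week-4 weight band is a post-treatment mediator, not a confounder. Stratifying on it would bias the estimate; the causal effect is the crude pooled difference.
So P(outcome | do(Diet P)) is just the pooled rate for Diet P: 1265/2100 = 0.602.

0.60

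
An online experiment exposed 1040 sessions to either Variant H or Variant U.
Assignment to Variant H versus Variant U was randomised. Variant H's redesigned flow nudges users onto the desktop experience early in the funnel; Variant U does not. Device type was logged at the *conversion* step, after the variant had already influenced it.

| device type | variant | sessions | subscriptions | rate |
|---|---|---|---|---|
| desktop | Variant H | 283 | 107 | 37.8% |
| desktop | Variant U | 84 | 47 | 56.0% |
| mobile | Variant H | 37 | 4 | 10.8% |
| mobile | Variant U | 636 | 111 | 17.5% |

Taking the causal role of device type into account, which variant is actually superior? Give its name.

Variant H

Device type is downstream of the variant. One should not condition on a consequence of treatment, so the overall rates are the right comparison.
Pooled: Variant H 34.7% vs Variant U 21.9%; Variant H is higher overall.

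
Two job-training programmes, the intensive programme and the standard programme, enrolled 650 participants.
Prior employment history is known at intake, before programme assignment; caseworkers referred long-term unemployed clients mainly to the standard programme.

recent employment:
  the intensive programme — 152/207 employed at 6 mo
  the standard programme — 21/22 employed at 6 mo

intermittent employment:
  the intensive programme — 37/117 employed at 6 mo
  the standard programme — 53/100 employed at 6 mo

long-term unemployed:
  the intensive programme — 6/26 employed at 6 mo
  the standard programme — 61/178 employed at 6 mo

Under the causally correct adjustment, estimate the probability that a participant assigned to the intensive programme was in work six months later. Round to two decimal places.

Prior employment history differs across programmes for reasons unrelated to any effect of the programme itself, and it separately predicts the outcome — a classic confounder. We must compare within prior employment history levels.
Standardising the intensive programme to the population prior employment history mix: 0.352·152/207 + 0.334·37/117 + 0.314·6/26 = 0.437.

0.44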